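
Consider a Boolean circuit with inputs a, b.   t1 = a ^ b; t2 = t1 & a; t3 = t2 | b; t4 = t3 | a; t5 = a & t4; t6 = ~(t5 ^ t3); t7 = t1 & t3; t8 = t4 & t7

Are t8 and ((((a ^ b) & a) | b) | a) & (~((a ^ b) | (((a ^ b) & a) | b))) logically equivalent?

No

t1 = a ^ b
t2 = t1 & a = (a ^ b) & a
t3 = t2 | b = ((a ^ b) & a) | b
t4 = t3 | a = (((a ^ b) & a) | b) | a
t7 = t1 & t3 = (a ^ b) & (((a ^ b) & a) | b)
t8 = t4 & t7 = ((((a ^ b) & a) | b) | a) & ((a ^ b) & (((a ^ b) & a) | b))
At a=0, b=1: circuit gives 1, formula gives 0.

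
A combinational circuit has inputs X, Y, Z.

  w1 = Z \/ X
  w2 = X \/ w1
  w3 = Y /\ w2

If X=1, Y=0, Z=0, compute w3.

0

w1 = 0 \/ 1 = 1
w2 = 1 \/ 1 = 1
w3 = 0 /\ 1 = 0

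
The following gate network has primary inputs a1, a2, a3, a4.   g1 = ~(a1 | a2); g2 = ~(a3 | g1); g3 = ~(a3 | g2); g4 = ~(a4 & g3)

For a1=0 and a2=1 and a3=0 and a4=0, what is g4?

g1 = ~(0 | 1) = 0
g2 = ~(0 | 0) = 1
g3 = ~(0 | 1) = 0
g4 = ~(0 & 0) = 1

1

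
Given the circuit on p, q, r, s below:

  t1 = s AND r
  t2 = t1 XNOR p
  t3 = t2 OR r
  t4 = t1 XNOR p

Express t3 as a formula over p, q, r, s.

((s AND r) XNOR p) OR r

t1 = s AND r
t2 = t1 XNOR p = (s AND r) XNOR p
t3 = t2 OR r = ((s AND r) XNOR p) OR r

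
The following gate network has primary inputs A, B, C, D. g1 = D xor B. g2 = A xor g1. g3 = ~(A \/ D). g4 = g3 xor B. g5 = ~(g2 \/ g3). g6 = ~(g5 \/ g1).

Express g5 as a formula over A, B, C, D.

g1 = D xor B
g2 = A xor g1 = A xor (D xor B)
g3 = ~(A \/ D)
g5 = ~(g2 \/ g3) = ~((A xor (D xor B)) \/ (~(A \/ D)))

~((A xor (D xor B)) \/ (~(A \/ D)))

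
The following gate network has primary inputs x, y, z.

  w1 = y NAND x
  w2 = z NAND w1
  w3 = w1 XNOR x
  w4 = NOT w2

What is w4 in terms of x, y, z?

NOT (z NAND (y NAND x))

w1 = y NAND x
w2 = z NAND w1 = z NAND (y NAND x)
w4 = NOT w2 = NOT (z NAND (y NAND x))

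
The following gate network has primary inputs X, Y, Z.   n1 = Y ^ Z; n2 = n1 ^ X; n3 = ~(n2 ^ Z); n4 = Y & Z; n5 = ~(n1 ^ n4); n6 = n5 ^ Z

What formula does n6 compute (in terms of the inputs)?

n1 = Y ^ Z
n4 = Y & Z
n5 = ~(n1 ^ n4) = ~((Y ^ Z) ^ (Y & Z))
n6 = n5 ^ Z = (~((Y ^ Z) ^ (Y & Z))) ^ Z

(~((Y ^ Z) ^ (Y & Z))) ^ Z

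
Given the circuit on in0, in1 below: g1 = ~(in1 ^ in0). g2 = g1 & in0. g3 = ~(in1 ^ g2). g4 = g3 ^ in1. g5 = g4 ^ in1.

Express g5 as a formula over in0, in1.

g1 = ~(in1 ^ in0)
g2 = g1 & in0 = (~(in1 ^ in0)) & in0
g3 = ~(in1 ^ g2) = ~(in1 ^ ((~(in1 ^ in0)) & in0))
g4 = g3 ^ in1 = (~(in1 ^ ((~(in1 ^ in0)) & in0))) ^ in1
g5 = g4 ^ in1 = ((~(in1 ^ ((~(in1 ^ in0)) & in0))) ^ in1) ^ in1

((~(in1 ^ ((~(in1 ^ in0)) & in0))) ^ in1) ^ in1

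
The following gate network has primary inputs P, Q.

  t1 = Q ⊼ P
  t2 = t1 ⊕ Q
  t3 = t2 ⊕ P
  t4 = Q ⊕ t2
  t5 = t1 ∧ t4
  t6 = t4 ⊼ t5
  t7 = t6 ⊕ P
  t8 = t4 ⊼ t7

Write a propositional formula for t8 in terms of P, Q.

t1 = Q ⊼ P
t2 = t1 ⊕ Q = (Q ⊼ P) ⊕ Q
t4 = Q ⊕ t2 = Q ⊕ ((Q ⊼ P) ⊕ Q)
t5 = t1 ∧ t4 = (Q ⊼ P) ∧ (Q ⊕ ((Q ⊼ P) ⊕ Q))
t6 = t4 ⊼ t5 = (Q ⊕ ((Q ⊼ P) ⊕ Q)) ⊼ ((Q ⊼ P) ∧ (Q ⊕ ((Q ⊼ P) ⊕ Q)))
t7 = t6 ⊕ P = ((Q ⊕ ((Q ⊼ P) ⊕ Q)) ⊼ ((Q ⊼ P) ∧ (Q ⊕ ((Q ⊼ P) ⊕ Q)))) ⊕ P
t8 = t4 ⊼ t7 = (Q ⊕ ((Q ⊼ P) ⊕ Q)) ⊼ (((Q ⊕ ((Q ⊼ P) ⊕ Q)) ⊼ ((Q ⊼ P) ∧ (Q ⊕ ((Q ⊼ P) ⊕ Q)))) ⊕ P)

(Q ⊕ ((Q ⊼ P) ⊕ Q)) ⊼ (((Q ⊕ ((Q ⊼ P) ⊕ Q)) ⊼ ((Q ⊼ P) ∧ (Q ⊕ ((Q ⊼ P) ⊕ Q)))) ⊕ P)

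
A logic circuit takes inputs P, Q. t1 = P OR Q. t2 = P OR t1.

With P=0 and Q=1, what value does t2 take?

t1 = 0 OR 1 = 1
t2 = 0 OR 1 = 1

1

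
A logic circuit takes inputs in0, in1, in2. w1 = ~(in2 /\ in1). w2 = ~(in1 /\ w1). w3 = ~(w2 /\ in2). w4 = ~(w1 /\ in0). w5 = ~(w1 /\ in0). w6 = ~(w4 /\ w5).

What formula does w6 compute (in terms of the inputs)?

~((~((~(in2 /\ in1)) /\ in0)) /\ (~((~(in2 /\ in1)) /\ in0)))

w1 = ~(in2 /\ in1)
w4 = ~(w1 /\ in0) = ~((~(in2 /\ in1)) /\ in0)
w5 = ~(w1 /\ in0) = ~((~(in2 /\ in1)) /\ in0)
w6 = ~(w4 /\ w5) = ~((~((~(in2 /\ in1)) /\ in0)) /\ (~((~(in2 /\ in1)) /\ in0)))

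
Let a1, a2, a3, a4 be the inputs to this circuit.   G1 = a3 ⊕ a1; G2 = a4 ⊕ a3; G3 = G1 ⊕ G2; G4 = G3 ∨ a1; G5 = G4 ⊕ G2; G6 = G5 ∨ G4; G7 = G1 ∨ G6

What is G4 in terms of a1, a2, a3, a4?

((a3 ⊕ a1) ⊕ (a4 ⊕ a3)) ∨ a1

G1 = a3 ⊕ a1
G2 = a4 ⊕ a3
G3 = G1 ⊕ G2 = (a3 ⊕ a1) ⊕ (a4 ⊕ a3)
G4 = G3 ∨ a1 = ((a3 ⊕ a1) ⊕ (a4 ⊕ a3)) ∨ a1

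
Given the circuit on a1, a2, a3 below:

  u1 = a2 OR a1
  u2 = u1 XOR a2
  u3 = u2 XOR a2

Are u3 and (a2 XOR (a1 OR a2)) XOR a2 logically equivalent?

u1 = a2 OR a1
u2 = u1 XOR a2 = (a2 OR a1) XOR a2
u3 = u2 XOR a2 = ((a2 OR a1) XOR a2) XOR a2
At a1=0, a2=0, a3=0: circuit gives 0, formula gives 0.
At a1=0, a2=1, a3=0: circuit gives 1, formula gives 1.
Agrees on all 8 inputs.

Yes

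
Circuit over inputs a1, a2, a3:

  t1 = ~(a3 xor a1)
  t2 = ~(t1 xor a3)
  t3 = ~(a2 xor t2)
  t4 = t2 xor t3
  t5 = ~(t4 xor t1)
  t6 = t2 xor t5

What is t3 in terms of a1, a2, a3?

~(a2 xor (~((~(a3 xor a1)) xor a3)))

t1 = ~(a3 xor a1)
t2 = ~(t1 xor a3) = ~((~(a3 xor a1)) xor a3)
t3 = ~(a2 xor t2) = ~(a2 xor (~((~(a3 xor a1)) xor a3)))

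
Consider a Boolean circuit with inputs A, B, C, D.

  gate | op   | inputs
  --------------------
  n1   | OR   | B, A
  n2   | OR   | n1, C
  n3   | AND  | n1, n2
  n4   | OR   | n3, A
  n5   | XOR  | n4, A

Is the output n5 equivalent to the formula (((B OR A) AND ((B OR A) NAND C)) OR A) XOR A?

n1 = B OR A
n2 = n1 OR C = (B OR A) OR C
n3 = n1 AND n2 = (B OR A) AND ((B OR A) OR C)
n4 = n3 OR A = ((B OR A) AND ((B OR A) OR C)) OR A
n5 = n4 XOR A = (((B OR A) AND ((B OR A) OR C)) OR A) XOR A
At A=0, B=1, C=1, D=0: circuit gives 1, formula gives 0.

No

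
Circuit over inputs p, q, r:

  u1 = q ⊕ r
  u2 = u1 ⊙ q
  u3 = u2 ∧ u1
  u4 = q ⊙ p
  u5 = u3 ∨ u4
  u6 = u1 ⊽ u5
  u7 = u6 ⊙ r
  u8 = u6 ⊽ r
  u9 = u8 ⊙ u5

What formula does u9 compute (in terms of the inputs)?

(((q ⊕ r) ⊽ ((((q ⊕ r) ⊙ q) ∧ (q ⊕ r)) ∨ (q ⊙ p))) ⊽ r) ⊙ ((((q ⊕ r) ⊙ q) ∧ (q ⊕ r)) ∨ (q ⊙ p))

u1 = q ⊕ r
u2 = u1 ⊙ q = (q ⊕ r) ⊙ q
u3 = u2 ∧ u1 = ((q ⊕ r) ⊙ q) ∧ (q ⊕ r)
u4 = q ⊙ p
u5 = u3 ∨ u4 = (((q ⊕ r) ⊙ q) ∧ (q ⊕ r)) ∨ (q ⊙ p)
u6 = u1 ⊽ u5 = (q ⊕ r) ⊽ ((((q ⊕ r) ⊙ q) ∧ (q ⊕ r)) ∨ (q ⊙ p))
u8 = u6 ⊽ r = ((q ⊕ r) ⊽ ((((q ⊕ r) ⊙ q) ∧ (q ⊕ r)) ∨ (q ⊙ p))) ⊽ r
u9 = u8 ⊙ u5 = (((q ⊕ r) ⊽ ((((q ⊕ r) ⊙ q) ∧ (q ⊕ r)) ∨ (q ⊙ p))) ⊽ r) ⊙ ((((q ⊕ r) ⊙ q) ∧ (q ⊕ r)) ∨ (q ⊙ p))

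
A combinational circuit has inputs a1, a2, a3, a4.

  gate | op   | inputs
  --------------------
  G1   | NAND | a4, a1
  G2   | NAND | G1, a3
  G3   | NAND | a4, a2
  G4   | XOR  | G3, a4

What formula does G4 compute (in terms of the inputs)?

(a4 NAND a2) XOR a4

G3 = a4 NAND a2
G4 = G3 XOR a4 = (a4 NAND a2) XOR a4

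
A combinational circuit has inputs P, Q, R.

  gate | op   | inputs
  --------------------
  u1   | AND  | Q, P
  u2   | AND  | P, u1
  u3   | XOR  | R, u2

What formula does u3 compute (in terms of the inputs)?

R XOR (P AND (Q AND P))

u1 = Q AND P
u2 = P AND u1 = P AND (Q AND P)
u3 = R XOR u2 = R XOR (P AND (Q AND P))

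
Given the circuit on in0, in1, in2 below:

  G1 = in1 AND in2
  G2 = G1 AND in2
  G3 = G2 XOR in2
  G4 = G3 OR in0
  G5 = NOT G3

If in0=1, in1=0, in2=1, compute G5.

0

G1 = 0 AND 1 = 0
G2 = 0 AND 1 = 0
G3 = 0 XOR 1 = 1
G5 = NOT 1 = 0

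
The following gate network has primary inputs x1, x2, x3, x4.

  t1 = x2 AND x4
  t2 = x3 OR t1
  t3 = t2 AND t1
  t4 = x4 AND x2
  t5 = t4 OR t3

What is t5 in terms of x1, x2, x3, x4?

(x4 AND x2) OR ((x3 OR (x2 AND x4)) AND (x2 AND x4))

t1 = x2 AND x4
t2 = x3 OR t1 = x3 OR (x2 AND x4)
t3 = t2 AND t1 = (x3 OR (x2 AND x4)) AND (x2 AND x4)
t4 = x4 AND x2
t5 = t4 OR t3 = (x4 AND x2) OR ((x3 OR (x2 AND x4)) AND (x2 AND x4))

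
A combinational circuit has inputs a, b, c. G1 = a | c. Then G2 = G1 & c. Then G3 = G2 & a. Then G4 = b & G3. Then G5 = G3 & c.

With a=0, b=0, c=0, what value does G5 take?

G1 = 0 | 0 = 0
G2 = 0 & 0 = 0
G3 = 0 & 0 = 0
G5 = 0 & 0 = 0

0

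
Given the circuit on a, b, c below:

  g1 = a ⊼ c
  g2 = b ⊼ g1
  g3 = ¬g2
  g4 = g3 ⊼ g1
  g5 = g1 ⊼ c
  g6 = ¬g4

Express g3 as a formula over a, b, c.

g1 = a ⊼ c
g2 = b ⊼ g1 = b ⊼ (a ⊼ c)
g3 = ¬g2 = ¬(b ⊼ (a ⊼ c))

¬(b ⊼ (a ⊼ c))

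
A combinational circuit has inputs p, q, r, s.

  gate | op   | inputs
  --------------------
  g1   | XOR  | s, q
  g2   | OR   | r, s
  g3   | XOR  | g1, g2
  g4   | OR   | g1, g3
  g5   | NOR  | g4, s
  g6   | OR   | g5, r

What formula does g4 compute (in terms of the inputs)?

(s XOR q) OR ((s XOR q) XOR (r OR s))

g1 = s XOR q
g2 = r OR s
g3 = g1 XOR g2 = (s XOR q) XOR (r OR s)
g4 = g1 OR g3 = (s XOR q) OR ((s XOR q) XOR (r OR s))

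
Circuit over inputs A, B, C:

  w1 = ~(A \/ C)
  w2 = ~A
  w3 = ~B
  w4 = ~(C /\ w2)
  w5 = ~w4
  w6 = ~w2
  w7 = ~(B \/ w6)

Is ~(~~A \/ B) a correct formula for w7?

w2 = ~A
w6 = ~w2 = ~~A
w7 = ~(B \/ w6) = ~(B \/ ~~A)
At A=0, B=1, C=0: circuit gives 0, formula gives 0.
At A=0, B=0, C=0: circuit gives 1, formula gives 1.
Agrees on all 8 inputs.

Yes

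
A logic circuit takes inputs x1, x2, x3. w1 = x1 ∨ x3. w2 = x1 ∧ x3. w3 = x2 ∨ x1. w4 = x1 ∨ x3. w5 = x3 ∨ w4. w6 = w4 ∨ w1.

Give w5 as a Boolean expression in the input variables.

x3 ∨ (x1 ∨ x3)

w4 = x1 ∨ x3
w5 = x3 ∨ w4 = x3 ∨ (x1 ∨ x3)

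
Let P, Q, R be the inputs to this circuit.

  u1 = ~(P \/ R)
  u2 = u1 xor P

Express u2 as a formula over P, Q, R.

u1 = ~(P \/ R)
u2 = u1 xor P = (~(P \/ R)) xor P

(~(P \/ R)) xor P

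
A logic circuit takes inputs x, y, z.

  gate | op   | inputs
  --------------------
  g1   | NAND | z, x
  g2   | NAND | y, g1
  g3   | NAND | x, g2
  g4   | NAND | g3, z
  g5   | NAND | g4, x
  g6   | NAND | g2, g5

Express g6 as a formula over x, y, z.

(y NAND (z NAND x)) NAND (((x NAND (y NAND (z NAND x))) NAND z) NAND x)

g1 = z NAND x
g2 = y NAND g1 = y NAND (z NAND x)
g3 = x NAND g2 = x NAND (y NAND (z NAND x))
g4 = g3 NAND z = (x NAND (y NAND (z NAND x))) NAND z
g5 = g4 NAND x = ((x NAND (y NAND (z NAND x))) NAND z) NAND x
g6 = g2 NAND g5 = (y NAND (z NAND x)) NAND (((x NAND (y NAND (z NAND x))) NAND z) NAND x)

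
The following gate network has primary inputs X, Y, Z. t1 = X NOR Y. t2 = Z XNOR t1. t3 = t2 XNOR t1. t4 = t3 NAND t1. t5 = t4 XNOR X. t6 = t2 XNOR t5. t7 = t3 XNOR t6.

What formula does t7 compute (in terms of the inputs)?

t1 = X NOR Y
t2 = Z XNOR t1 = Z XNOR (X NOR Y)
t3 = t2 XNOR t1 = (Z XNOR (X NOR Y)) XNOR (X NOR Y)
t4 = t3 NAND t1 = ((Z XNOR (X NOR Y)) XNOR (X NOR Y)) NAND (X NOR Y)
t5 = t4 XNOR X = (((Z XNOR (X NOR Y)) XNOR (X NOR Y)) NAND (X NOR Y)) XNOR X
t6 = t2 XNOR t5 = (Z XNOR (X NOR Y)) XNOR ((((Z XNOR (X NOR Y)) XNOR (X NOR Y)) NAND (X NOR Y)) XNOR X)
t7 = t3 XNOR t6 = ((Z XNOR (X NOR Y)) XNOR (X NOR Y)) XNOR ((Z XNOR (X NOR Y)) XNOR ((((Z XNOR (X NOR Y)) XNOR (X NOR Y)) NAND (X NOR Y)) XNOR X))

((Z XNOR (X NOR Y)) XNOR (X NOR Y)) XNOR ((Z XNOR (X NOR Y)) XNOR ((((Z XNOR (X NOR Y)) XNOR (X NOR Y)) NAND (X NOR Y)) XNOR X))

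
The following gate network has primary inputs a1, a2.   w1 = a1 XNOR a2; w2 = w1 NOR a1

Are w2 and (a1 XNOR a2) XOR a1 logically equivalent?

No

w1 = a1 XNOR a2
w2 = w1 NOR a1 = (a1 XNOR a2) NOR a1
At a1=0, a2=0: circuit gives 0, formula gives 1.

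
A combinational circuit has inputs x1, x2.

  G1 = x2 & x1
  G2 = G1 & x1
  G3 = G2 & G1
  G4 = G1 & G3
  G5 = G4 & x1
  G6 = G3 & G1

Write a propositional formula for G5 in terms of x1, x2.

G1 = x2 & x1
G2 = G1 & x1 = (x2 & x1) & x1
G3 = G2 & G1 = ((x2 & x1) & x1) & (x2 & x1)
G4 = G1 & G3 = (x2 & x1) & (((x2 & x1) & x1) & (x2 & x1))
G5 = G4 & x1 = ((x2 & x1) & (((x2 & x1) & x1) & (x2 & x1))) & x1

((x2 & x1) & (((x2 & x1) & x1) & (x2 & x1))) & x1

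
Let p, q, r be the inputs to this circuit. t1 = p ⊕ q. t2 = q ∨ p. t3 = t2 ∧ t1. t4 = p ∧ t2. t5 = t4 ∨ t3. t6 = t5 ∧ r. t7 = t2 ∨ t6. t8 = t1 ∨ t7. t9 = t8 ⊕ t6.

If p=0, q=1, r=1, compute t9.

0

t1 = 0 ⊕ 1 = 1
t2 = 1 ∨ 0 = 1
t3 = 1 ∧ 1 = 1
t4 = 0 ∧ 1 = 0
t5 = 0 ∨ 1 = 1
t6 = 1 ∧ 1 = 1
t7 = 1 ∨ 1 = 1
t8 = 1 ∨ 1 = 1
t9 = 1 ⊕ 1 = 0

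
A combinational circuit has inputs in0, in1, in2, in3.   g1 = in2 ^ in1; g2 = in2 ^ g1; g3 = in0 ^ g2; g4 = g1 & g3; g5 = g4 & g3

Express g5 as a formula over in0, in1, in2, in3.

g1 = in2 ^ in1
g2 = in2 ^ g1 = in2 ^ (in2 ^ in1)
g3 = in0 ^ g2 = in0 ^ (in2 ^ (in2 ^ in1))
g4 = g1 & g3 = (in2 ^ in1) & (in0 ^ (in2 ^ (in2 ^ in1)))
g5 = g4 & g3 = ((in2 ^ in1) & (in0 ^ (in2 ^ (in2 ^ in1)))) & (in0 ^ (in2 ^ (in2 ^ in1)))

((in2 ^ in1) & (in0 ^ (in2 ^ (in2 ^ in1)))) & (in0 ^ (in2 ^ (in2 ^ in1)))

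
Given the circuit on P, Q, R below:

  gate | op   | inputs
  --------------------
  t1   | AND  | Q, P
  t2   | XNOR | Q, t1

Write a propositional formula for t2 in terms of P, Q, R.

t1 = Q AND P
t2 = Q XNOR t1 = Q XNOR (Q AND P)

Q XNOR (Q AND P)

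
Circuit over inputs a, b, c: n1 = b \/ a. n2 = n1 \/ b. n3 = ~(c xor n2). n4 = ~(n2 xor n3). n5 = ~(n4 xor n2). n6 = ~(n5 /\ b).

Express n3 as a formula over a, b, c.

n1 = b \/ a
n2 = n1 \/ b = (b \/ a) \/ b
n3 = ~(c xor n2) = ~(c xor ((b \/ a) \/ b))

~(c xor ((b \/ a) \/ b))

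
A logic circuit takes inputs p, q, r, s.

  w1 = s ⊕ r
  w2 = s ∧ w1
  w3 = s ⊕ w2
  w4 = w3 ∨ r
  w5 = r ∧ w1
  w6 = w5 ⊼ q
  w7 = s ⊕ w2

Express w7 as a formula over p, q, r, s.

s ⊕ (s ∧ (s ⊕ r))

w1 = s ⊕ r
w2 = s ∧ w1 = s ∧ (s ⊕ r)
w7 = s ⊕ w2 = s ⊕ (s ∧ (s ⊕ r))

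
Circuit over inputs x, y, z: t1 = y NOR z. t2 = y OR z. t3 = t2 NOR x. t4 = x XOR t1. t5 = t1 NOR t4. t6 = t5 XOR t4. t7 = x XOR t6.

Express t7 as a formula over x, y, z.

x XOR (((y NOR z) NOR (x XOR (y NOR z))) XOR (x XOR (y NOR z)))

t1 = y NOR z
t4 = x XOR t1 = x XOR (y NOR z)
t5 = t1 NOR t4 = (y NOR z) NOR (x XOR (y NOR z))
t6 = t5 XOR t4 = ((y NOR z) NOR (x XOR (y NOR z))) XOR (x XOR (y NOR z))
t7 = x XOR t6 = x XOR (((y NOR z) NOR (x XOR (y NOR z))) XOR (x XOR (y NOR z)))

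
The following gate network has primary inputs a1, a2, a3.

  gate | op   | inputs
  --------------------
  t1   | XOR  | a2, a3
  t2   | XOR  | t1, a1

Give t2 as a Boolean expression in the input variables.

(a2 XOR a3) XOR a1

t1 = a2 XOR a3
t2 = t1 XOR a1 = (a2 XOR a3) XOR a1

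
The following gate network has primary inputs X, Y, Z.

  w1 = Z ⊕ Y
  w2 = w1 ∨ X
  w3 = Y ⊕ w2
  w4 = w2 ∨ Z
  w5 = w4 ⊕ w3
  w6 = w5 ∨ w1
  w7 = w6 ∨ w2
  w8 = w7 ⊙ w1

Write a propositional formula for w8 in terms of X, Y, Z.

w1 = Z ⊕ Y
w2 = w1 ∨ X = (Z ⊕ Y) ∨ X
w3 = Y ⊕ w2 = Y ⊕ ((Z ⊕ Y) ∨ X)
w4 = w2 ∨ Z = ((Z ⊕ Y) ∨ X) ∨ Z
w5 = w4 ⊕ w3 = (((Z ⊕ Y) ∨ X) ∨ Z) ⊕ (Y ⊕ ((Z ⊕ Y) ∨ X))
w6 = w5 ∨ w1 = ((((Z ⊕ Y) ∨ X) ∨ Z) ⊕ (Y ⊕ ((Z ⊕ Y) ∨ X))) ∨ (Z ⊕ Y)
w7 = w6 ∨ w2 = (((((Z ⊕ Y) ∨ X) ∨ Z) ⊕ (Y ⊕ ((Z ⊕ Y) ∨ X))) ∨ (Z ⊕ Y)) ∨ ((Z ⊕ Y) ∨ X)
w8 = w7 ⊙ w1 = ((((((Z ⊕ Y) ∨ X) ∨ Z) ⊕ (Y ⊕ ((Z ⊕ Y) ∨ X))) ∨ (Z ⊕ Y)) ∨ ((Z ⊕ Y) ∨ X)) ⊙ (Z ⊕ Y)

((((((Z ⊕ Y) ∨ X) ∨ Z) ⊕ (Y ⊕ ((Z ⊕ Y) ∨ X))) ∨ (Z ⊕ Y)) ∨ ((Z ⊕ Y) ∨ X)) ⊙ (Z ⊕ Y)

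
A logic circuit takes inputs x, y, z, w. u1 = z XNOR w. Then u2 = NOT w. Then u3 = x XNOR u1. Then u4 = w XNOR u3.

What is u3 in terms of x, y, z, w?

x XNOR (z XNOR w)

u1 = z XNOR w
u3 = x XNOR u1 = x XNOR (z XNOR w)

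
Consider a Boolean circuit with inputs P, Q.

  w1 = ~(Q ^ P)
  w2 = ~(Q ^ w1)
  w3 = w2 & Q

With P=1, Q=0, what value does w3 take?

w1 = ~(0 ^ 1) = 0
w2 = ~(0 ^ 0) = 1
w3 = 1 & 0 = 0

0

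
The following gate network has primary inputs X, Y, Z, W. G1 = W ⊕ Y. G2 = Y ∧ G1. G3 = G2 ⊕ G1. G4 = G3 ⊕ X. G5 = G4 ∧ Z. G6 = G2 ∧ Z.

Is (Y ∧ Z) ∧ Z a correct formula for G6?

G1 = W ⊕ Y
G2 = Y ∧ G1 = Y ∧ (W ⊕ Y)
G6 = G2 ∧ Z = (Y ∧ (W ⊕ Y)) ∧ Z
At X=0, Y=1, Z=1, W=1: circuit gives 0, formula gives 1.

No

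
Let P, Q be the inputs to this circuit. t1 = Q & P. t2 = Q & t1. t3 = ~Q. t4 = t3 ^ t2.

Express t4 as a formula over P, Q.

t1 = Q & P
t2 = Q & t1 = Q & (Q & P)
t3 = ~Q
t4 = t3 ^ t2 = ~Q ^ (Q & (Q & P))

~Q ^ (Q & (Q & P))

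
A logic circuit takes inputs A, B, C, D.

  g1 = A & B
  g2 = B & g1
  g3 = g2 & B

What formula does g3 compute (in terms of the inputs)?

(B & (A & B)) & B

g1 = A & B
g2 = B & g1 = B & (A & B)
g3 = g2 & B = (B & (A & B)) & B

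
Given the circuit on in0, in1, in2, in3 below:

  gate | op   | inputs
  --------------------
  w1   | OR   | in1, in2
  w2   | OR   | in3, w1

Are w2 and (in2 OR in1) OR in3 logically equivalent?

w1 = in1 OR in2
w2 = in3 OR w1 = in3 OR (in1 OR in2)
At in0=0, in1=0, in2=0, in3=0: circuit gives 0, formula gives 0.
At in0=0, in1=0, in2=0, in3=1: circuit gives 1, formula gives 1.
Agrees on all 16 inputs.

Yes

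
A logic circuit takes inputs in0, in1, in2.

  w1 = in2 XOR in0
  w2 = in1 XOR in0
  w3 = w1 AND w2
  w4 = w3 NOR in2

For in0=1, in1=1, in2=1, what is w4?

0

w1 = 1 XOR 1 = 0
w2 = 1 XOR 1 = 0
w3 = 0 AND 0 = 0
w4 = 0 NOR 1 = 0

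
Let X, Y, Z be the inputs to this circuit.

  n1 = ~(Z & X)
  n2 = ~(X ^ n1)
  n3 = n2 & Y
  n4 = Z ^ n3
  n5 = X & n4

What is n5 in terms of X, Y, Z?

n1 = ~(Z & X)
n2 = ~(X ^ n1) = ~(X ^ (~(Z & X)))
n3 = n2 & Y = (~(X ^ (~(Z & X)))) & Y
n4 = Z ^ n3 = Z ^ ((~(X ^ (~(Z & X)))) & Y)
n5 = X & n4 = X & (Z ^ ((~(X ^ (~(Z & X)))) & Y))

X & (Z ^ ((~(X ^ (~(Z & X)))) & Y))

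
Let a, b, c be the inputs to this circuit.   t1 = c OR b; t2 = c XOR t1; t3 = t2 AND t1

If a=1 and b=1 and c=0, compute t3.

1

t1 = 0 OR 1 = 1
t2 = 0 XOR 1 = 1
t3 = 1 AND 1 = 1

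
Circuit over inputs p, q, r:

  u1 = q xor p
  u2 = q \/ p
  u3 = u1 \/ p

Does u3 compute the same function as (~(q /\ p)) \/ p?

u1 = q xor p
u3 = u1 \/ p = (q xor p) \/ p
At p=0, q=0, r=0: circuit gives 0, formula gives 1.

No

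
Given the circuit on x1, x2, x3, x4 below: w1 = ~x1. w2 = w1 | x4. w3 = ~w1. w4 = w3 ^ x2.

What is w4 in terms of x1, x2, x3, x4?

~~x1 ^ x2

w1 = ~x1
w3 = ~w1 = ~~x1
w4 = w3 ^ x2 = ~~x1 ^ x2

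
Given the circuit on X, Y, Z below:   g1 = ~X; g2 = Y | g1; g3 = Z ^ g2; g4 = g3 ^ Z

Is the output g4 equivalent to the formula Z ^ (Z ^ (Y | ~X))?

Yes

g1 = ~X
g2 = Y | g1 = Y | ~X
g3 = Z ^ g2 = Z ^ (Y | ~X)
g4 = g3 ^ Z = (Z ^ (Y | ~X)) ^ Z
At X=1, Y=0, Z=0: circuit gives 0, formula gives 0.
At X=0, Y=0, Z=0: circuit gives 1, formula gives 1.
Agrees on all 8 inputs.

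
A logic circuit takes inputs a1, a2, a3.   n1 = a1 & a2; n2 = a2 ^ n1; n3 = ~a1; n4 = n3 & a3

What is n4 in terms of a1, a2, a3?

n3 = ~a1
n4 = n3 & a3 = ~a1 & a3

~a1 & a3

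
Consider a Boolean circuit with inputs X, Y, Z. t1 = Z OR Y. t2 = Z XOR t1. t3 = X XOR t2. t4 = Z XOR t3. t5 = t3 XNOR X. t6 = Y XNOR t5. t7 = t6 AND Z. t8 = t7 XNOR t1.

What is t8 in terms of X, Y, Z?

((Y XNOR ((X XOR (Z XOR (Z OR Y))) XNOR X)) AND Z) XNOR (Z OR Y)

t1 = Z OR Y
t2 = Z XOR t1 = Z XOR (Z OR Y)
t3 = X XOR t2 = X XOR (Z XOR (Z OR Y))
t5 = t3 XNOR X = (X XOR (Z XOR (Z OR Y))) XNOR X
t6 = Y XNOR t5 = Y XNOR ((X XOR (Z XOR (Z OR Y))) XNOR X)
t7 = t6 AND Z = (Y XNOR ((X XOR (Z XOR (Z OR Y))) XNOR X)) AND Z
t8 = t7 XNOR t1 = ((Y XNOR ((X XOR (Z XOR (Z OR Y))) XNOR X)) AND Z) XNOR (Z OR Y)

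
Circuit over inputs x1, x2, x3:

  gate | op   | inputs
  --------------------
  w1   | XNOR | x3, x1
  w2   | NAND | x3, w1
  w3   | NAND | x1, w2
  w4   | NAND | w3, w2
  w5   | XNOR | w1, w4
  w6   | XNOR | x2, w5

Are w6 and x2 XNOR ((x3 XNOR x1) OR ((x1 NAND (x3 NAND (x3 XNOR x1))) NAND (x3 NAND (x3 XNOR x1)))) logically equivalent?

w1 = x3 XNOR x1
w2 = x3 NAND w1 = x3 NAND (x3 XNOR x1)
w3 = x1 NAND w2 = x1 NAND (x3 NAND (x3 XNOR x1))
w4 = w3 NAND w2 = (x1 NAND (x3 NAND (x3 XNOR x1))) NAND (x3 NAND (x3 XNOR x1))
w5 = w1 XNOR w4 = (x3 XNOR x1) XNOR ((x1 NAND (x3 NAND (x3 XNOR x1))) NAND (x3 NAND (x3 XNOR x1)))
w6 = x2 XNOR w5 = x2 XNOR ((x3 XNOR x1) XNOR ((x1 NAND (x3 NAND (x3 XNOR x1))) NAND (x3 NAND (x3 XNOR x1))))
At x1=0, x2=0, x3=0: circuit gives 1, formula gives 0.

No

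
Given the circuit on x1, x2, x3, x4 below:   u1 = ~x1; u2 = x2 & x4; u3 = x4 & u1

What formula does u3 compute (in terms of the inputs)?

x4 & ~x1

u1 = ~x1
u3 = x4 & u1 = x4 & ~x1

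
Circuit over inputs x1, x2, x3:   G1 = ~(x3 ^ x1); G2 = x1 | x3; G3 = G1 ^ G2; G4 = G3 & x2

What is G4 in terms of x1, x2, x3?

G1 = ~(x3 ^ x1)
G2 = x1 | x3
G3 = G1 ^ G2 = (~(x3 ^ x1)) ^ (x1 | x3)
G4 = G3 & x2 = ((~(x3 ^ x1)) ^ (x1 | x3)) & x2

((~(x3 ^ x1)) ^ (x1 | x3)) & x2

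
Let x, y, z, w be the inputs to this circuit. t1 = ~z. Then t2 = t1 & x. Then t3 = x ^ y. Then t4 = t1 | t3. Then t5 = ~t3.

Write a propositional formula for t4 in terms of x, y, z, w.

~z | (x ^ y)

t1 = ~z
t3 = x ^ y
t4 = t1 | t3 = ~z | (x ^ y)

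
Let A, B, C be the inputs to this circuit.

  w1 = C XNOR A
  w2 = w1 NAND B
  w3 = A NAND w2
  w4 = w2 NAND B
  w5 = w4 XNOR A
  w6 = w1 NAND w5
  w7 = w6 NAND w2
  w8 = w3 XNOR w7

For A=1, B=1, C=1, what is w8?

w1 = 1 XNOR 1 = 1
w2 = 1 NAND 1 = 0
w3 = 1 NAND 0 = 1
w4 = 0 NAND 1 = 1
w5 = 1 XNOR 1 = 1
w6 = 1 NAND 1 = 0
w7 = 0 NAND 0 = 1
w8 = 1 XNOR 1 = 1

1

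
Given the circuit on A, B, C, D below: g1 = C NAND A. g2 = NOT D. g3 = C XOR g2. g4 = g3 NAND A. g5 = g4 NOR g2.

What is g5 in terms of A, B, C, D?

g2 = NOT D
g3 = C XOR g2 = C XOR NOT D
g4 = g3 NAND A = (C XOR NOT D) NAND A
g5 = g4 NOR g2 = ((C XOR NOT D) NAND A) NOR NOT D

((C XOR NOT D) NAND A) NOR NOT D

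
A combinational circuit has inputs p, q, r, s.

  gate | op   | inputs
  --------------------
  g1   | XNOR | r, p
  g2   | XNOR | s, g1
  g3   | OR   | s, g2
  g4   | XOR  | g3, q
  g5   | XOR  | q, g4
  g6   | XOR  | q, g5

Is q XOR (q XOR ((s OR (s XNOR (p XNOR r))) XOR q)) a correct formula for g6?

Yes

g1 = r XNOR p
g2 = s XNOR g1 = s XNOR (r XNOR p)
g3 = s OR g2 = s OR (s XNOR (r XNOR p))
g4 = g3 XOR q = (s OR (s XNOR (r XNOR p))) XOR q
g5 = q XOR g4 = q XOR ((s OR (s XNOR (r XNOR p))) XOR q)
g6 = q XOR g5 = q XOR (q XOR ((s OR (s XNOR (r XNOR p))) XOR q))
At p=0, q=0, r=0, s=0: circuit gives 0, formula gives 0.
At p=0, q=0, r=0, s=1: circuit gives 1, formula gives 1.
Agrees on all 16 inputs.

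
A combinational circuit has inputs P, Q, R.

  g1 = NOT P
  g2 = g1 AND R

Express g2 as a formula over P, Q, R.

g1 = NOT P
g2 = g1 AND R = NOT P AND R

NOT P AND R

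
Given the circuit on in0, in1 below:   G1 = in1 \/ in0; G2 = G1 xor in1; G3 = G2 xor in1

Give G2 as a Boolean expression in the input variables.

G1 = in1 \/ in0
G2 = G1 xor in1 = (in1 \/ in0) xor in1

(in1 \/ in0) xor in1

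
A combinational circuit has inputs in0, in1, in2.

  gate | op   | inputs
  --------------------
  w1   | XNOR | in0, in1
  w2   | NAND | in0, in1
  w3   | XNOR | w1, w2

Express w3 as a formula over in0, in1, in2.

(in0 XNOR in1) XNOR (in0 NAND in1)

w1 = in0 XNOR in1
w2 = in0 NAND in1
w3 = w1 XNOR w2 = (in0 XNOR in1) XNOR (in0 NAND in1)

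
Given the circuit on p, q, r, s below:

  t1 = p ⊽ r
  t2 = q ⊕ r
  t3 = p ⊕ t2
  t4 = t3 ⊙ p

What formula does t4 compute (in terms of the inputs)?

(p ⊕ (q ⊕ r)) ⊙ p

t2 = q ⊕ r
t3 = p ⊕ t2 = p ⊕ (q ⊕ r)
t4 = t3 ⊙ p = (p ⊕ (q ⊕ r)) ⊙ p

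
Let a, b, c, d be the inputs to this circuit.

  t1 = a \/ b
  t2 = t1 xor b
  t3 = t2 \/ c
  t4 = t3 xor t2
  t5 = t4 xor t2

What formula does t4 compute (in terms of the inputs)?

(((a \/ b) xor b) \/ c) xor ((a \/ b) xor b)

t1 = a \/ b
t2 = t1 xor b = (a \/ b) xor b
t3 = t2 \/ c = ((a \/ b) xor b) \/ c
t4 = t3 xor t2 = (((a \/ b) xor b) \/ c) xor ((a \/ b) xor b)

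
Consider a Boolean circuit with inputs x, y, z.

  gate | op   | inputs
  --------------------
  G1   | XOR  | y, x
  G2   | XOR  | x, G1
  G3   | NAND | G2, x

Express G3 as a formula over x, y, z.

G1 = y XOR x
G2 = x XOR G1 = x XOR (y XOR x)
G3 = G2 NAND x = (x XOR (y XOR x)) NAND x

(x XOR (y XOR x)) NAND x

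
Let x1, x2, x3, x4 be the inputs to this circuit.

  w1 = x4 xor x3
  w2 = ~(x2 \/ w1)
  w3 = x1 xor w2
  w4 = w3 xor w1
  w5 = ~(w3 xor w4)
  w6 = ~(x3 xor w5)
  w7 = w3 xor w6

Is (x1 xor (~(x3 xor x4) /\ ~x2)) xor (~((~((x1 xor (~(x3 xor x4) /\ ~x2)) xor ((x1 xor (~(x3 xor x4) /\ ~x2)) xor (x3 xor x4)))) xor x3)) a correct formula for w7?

Yes

w1 = x4 xor x3
w2 = ~(x2 \/ w1) = ~(x2 \/ (x4 xor x3))
w3 = x1 xor w2 = x1 xor (~(x2 \/ (x4 xor x3)))
w4 = w3 xor w1 = (x1 xor (~(x2 \/ (x4 xor x3)))) xor (x4 xor x3)
w5 = ~(w3 xor w4) = ~((x1 xor (~(x2 \/ (x4 xor x3)))) xor ((x1 xor (~(x2 \/ (x4 xor x3)))) xor (x4 xor x3)))
w6 = ~(x3 xor w5) = ~(x3 xor (~((x1 xor (~(x2 \/ (x4 xor x3)))) xor ((x1 xor (~(x2 \/ (x4 xor x3)))) xor (x4 xor x3)))))
w7 = w3 xor w6 = (x1 xor (~(x2 \/ (x4 xor x3)))) xor (~(x3 xor (~((x1 xor (~(x2 \/ (x4 xor x3)))) xor ((x1 xor (~(x2 \/ (x4 xor x3)))) xor (x4 xor x3))))))
At x1=0, x2=0, x3=1, x4=0: circuit gives 0, formula gives 0.
At x1=0, x2=0, x3=0, x4=0: circuit gives 1, formula gives 1.
Agrees on all 16 inputs.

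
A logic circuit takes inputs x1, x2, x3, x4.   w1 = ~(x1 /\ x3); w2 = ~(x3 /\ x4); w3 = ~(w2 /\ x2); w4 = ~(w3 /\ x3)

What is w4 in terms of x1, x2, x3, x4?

~((~((~(x3 /\ x4)) /\ x2)) /\ x3)

w2 = ~(x3 /\ x4)
w3 = ~(w2 /\ x2) = ~((~(x3 /\ x4)) /\ x2)
w4 = ~(w3 /\ x3) = ~((~((~(x3 /\ x4)) /\ x2)) /\ x3)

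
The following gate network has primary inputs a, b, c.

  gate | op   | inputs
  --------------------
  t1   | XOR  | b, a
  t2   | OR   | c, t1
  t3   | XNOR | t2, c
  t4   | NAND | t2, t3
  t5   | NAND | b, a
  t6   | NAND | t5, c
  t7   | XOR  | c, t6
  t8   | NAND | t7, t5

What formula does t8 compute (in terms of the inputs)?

(c XOR ((b NAND a) NAND c)) NAND (b NAND a)

t5 = b NAND a
t6 = t5 NAND c = (b NAND a) NAND c
t7 = c XOR t6 = c XOR ((b NAND a) NAND c)
t8 = t7 NAND t5 = (c XOR ((b NAND a) NAND c)) NAND (b NAND a)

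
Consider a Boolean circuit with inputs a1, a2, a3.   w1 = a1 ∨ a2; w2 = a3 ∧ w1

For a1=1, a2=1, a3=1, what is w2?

w1 = 1 ∨ 1 = 1
w2 = 1 ∧ 1 = 1

1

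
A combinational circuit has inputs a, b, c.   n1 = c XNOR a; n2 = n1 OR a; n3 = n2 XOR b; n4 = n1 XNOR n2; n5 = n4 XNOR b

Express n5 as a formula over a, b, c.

((c XNOR a) XNOR ((c XNOR a) OR a)) XNOR b

n1 = c XNOR a
n2 = n1 OR a = (c XNOR a) OR a
n4 = n1 XNOR n2 = (c XNOR a) XNOR ((c XNOR a) OR a)
n5 = n4 XNOR b = ((c XNOR a) XNOR ((c XNOR a) OR a)) XNOR b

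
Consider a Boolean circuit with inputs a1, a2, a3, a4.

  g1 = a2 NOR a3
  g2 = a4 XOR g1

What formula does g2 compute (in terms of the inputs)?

a4 XOR (a2 NOR a3)

g1 = a2 NOR a3
g2 = a4 XOR g1 = a4 XOR (a2 NOR a3)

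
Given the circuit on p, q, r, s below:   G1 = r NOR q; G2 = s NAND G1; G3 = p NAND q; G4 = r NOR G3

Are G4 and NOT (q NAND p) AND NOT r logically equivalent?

G3 = p NAND q
G4 = r NOR G3 = r NOR (p NAND q)
At p=0, q=0, r=0, s=0: circuit gives 0, formula gives 0.
At p=1, q=1, r=0, s=0: circuit gives 1, formula gives 1.
Agrees on all 16 inputs.

Yes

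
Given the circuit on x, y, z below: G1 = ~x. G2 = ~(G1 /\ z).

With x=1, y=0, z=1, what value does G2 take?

G1 = ~1 = 0
G2 = ~(0 /\ 1) = 1

1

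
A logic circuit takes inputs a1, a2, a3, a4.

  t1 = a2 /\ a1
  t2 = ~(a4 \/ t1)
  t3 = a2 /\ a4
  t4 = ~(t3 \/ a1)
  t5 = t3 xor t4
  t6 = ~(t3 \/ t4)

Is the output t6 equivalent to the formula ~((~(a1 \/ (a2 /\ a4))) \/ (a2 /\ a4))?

t3 = a2 /\ a4
t4 = ~(t3 \/ a1) = ~((a2 /\ a4) \/ a1)
t6 = ~(t3 \/ t4) = ~((a2 /\ a4) \/ (~((a2 /\ a4) \/ a1)))
At a1=0, a2=0, a3=0, a4=0: circuit gives 0, formula gives 0.
At a1=1, a2=0, a3=0, a4=0: circuit gives 1, formula gives 1.
Agrees on all 16 inputs.

Yes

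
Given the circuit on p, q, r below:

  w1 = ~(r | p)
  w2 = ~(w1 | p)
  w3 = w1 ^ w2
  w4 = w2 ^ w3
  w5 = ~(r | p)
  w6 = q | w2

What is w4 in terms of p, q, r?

(~((~(r | p)) | p)) ^ ((~(r | p)) ^ (~((~(r | p)) | p)))

w1 = ~(r | p)
w2 = ~(w1 | p) = ~((~(r | p)) | p)
w3 = w1 ^ w2 = (~(r | p)) ^ (~((~(r | p)) | p))
w4 = w2 ^ w3 = (~((~(r | p)) | p)) ^ ((~(r | p)) ^ (~((~(r | p)) | p)))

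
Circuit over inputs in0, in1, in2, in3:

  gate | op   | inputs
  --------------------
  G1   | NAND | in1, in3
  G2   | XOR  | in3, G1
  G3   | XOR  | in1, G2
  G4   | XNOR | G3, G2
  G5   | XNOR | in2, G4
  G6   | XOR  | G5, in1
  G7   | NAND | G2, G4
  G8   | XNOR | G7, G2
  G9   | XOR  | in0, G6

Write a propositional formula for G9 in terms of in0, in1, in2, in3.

G1 = in1 NAND in3
G2 = in3 XOR G1 = in3 XOR (in1 NAND in3)
G3 = in1 XOR G2 = in1 XOR (in3 XOR (in1 NAND in3))
G4 = G3 XNOR G2 = (in1 XOR (in3 XOR (in1 NAND in3))) XNOR (in3 XOR (in1 NAND in3))
G5 = in2 XNOR G4 = in2 XNOR ((in1 XOR (in3 XOR (in1 NAND in3))) XNOR (in3 XOR (in1 NAND in3)))
G6 = G5 XOR in1 = (in2 XNOR ((in1 XOR (in3 XOR (in1 NAND in3))) XNOR (in3 XOR (in1 NAND in3)))) XOR in1
G9 = in0 XOR G6 = in0 XOR ((in2 XNOR ((in1 XOR (in3 XOR (in1 NAND in3))) XNOR (in3 XOR (in1 NAND in3)))) XOR in1)

in0 XOR ((in2 XNOR ((in1 XOR (in3 XOR (in1 NAND in3))) XNOR (in3 XOR (in1 NAND in3)))) XOR in1)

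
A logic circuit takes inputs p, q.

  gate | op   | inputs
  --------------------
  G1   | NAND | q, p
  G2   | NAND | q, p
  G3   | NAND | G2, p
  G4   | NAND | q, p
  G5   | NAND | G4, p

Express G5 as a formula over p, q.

(q NAND p) NAND p

G4 = q NAND p
G5 = G4 NAND p = (q NAND p) NAND p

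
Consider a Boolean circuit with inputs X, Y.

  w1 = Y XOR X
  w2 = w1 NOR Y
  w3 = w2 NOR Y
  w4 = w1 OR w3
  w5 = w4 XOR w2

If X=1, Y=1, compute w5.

0

w1 = 1 XOR 1 = 0
w2 = 0 NOR 1 = 0
w3 = 0 NOR 1 = 0
w4 = 0 OR 0 = 0
w5 = 0 XOR 0 = 0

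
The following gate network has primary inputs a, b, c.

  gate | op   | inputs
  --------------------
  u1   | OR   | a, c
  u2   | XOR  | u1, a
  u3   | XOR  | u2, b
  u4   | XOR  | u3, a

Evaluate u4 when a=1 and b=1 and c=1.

0

u1 = 1 OR 1 = 1
u2 = 1 XOR 1 = 0
u3 = 0 XOR 1 = 1
u4 = 1 XOR 1 = 0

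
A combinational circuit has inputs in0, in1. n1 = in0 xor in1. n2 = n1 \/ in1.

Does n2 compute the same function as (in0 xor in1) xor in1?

No

n1 = in0 xor in1
n2 = n1 \/ in1 = (in0 xor in1) \/ in1
At in0=0, in1=1: circuit gives 1, formula gives 0.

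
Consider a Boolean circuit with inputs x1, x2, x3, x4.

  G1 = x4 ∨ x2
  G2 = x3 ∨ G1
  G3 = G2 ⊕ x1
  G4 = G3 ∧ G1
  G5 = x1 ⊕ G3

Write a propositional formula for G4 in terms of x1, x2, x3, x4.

((x3 ∨ (x4 ∨ x2)) ⊕ x1) ∧ (x4 ∨ x2)

G1 = x4 ∨ x2
G2 = x3 ∨ G1 = x3 ∨ (x4 ∨ x2)
G3 = G2 ⊕ x1 = (x3 ∨ (x4 ∨ x2)) ⊕ x1
G4 = G3 ∧ G1 = ((x3 ∨ (x4 ∨ x2)) ⊕ x1) ∧ (x4 ∨ x2)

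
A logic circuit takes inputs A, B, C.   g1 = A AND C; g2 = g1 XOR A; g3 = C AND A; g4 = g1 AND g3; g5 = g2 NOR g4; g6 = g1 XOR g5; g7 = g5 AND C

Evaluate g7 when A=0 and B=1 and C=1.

1

g1 = 0 AND 1 = 0
g2 = 0 XOR 0 = 0
g3 = 1 AND 0 = 0
g4 = 0 AND 0 = 0
g5 = 0 NOR 0 = 1
g7 = 1 AND 1 = 1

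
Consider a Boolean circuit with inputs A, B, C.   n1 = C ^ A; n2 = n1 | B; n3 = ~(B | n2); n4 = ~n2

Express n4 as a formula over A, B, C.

~((C ^ A) | B)

n1 = C ^ A
n2 = n1 | B = (C ^ A) | B
n4 = ~n2 = ~((C ^ A) | B)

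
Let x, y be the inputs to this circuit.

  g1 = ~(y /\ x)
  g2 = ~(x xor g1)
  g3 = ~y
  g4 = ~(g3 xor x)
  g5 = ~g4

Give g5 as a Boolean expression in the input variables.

g3 = ~y
g4 = ~(g3 xor x) = ~(~y xor x)
g5 = ~g4 = ~(~(~y xor x))

~(~(~y xor x))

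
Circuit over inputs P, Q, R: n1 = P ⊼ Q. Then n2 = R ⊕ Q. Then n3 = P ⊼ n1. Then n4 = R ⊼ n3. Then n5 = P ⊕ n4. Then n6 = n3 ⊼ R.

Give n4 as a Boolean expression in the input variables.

R ⊼ (P ⊼ (P ⊼ Q))

n1 = P ⊼ Q
n3 = P ⊼ n1 = P ⊼ (P ⊼ Q)
n4 = R ⊼ n3 = R ⊼ (P ⊼ (P ⊼ Q))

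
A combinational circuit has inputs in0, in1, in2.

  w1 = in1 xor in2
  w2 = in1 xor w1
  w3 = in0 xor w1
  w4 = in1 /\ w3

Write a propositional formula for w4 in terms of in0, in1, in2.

in1 /\ (in0 xor (in1 xor in2))

w1 = in1 xor in2
w3 = in0 xor w1 = in0 xor (in1 xor in2)
w4 = in1 /\ w3 = in1 /\ (in0 xor (in1 xor in2))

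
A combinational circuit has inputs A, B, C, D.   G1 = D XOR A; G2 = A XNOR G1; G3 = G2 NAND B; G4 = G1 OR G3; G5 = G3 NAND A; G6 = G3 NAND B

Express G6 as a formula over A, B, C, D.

((A XNOR (D XOR A)) NAND B) NAND B

G1 = D XOR A
G2 = A XNOR G1 = A XNOR (D XOR A)
G3 = G2 NAND B = (A XNOR (D XOR A)) NAND B
G6 = G3 NAND B = ((A XNOR (D XOR A)) NAND B) NAND B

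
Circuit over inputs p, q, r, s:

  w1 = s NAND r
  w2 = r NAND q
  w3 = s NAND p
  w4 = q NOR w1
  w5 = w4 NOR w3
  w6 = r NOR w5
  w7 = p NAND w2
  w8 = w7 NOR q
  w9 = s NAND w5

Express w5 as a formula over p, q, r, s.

(q NOR (s NAND r)) NOR (s NAND p)

w1 = s NAND r
w3 = s NAND p
w4 = q NOR w1 = q NOR (s NAND r)
w5 = w4 NOR w3 = (q NOR (s NAND r)) NOR (s NAND p)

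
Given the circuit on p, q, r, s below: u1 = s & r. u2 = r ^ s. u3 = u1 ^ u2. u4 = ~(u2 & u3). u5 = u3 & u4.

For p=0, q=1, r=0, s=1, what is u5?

u1 = 1 & 0 = 0
u2 = 0 ^ 1 = 1
u3 = 0 ^ 1 = 1
u4 = ~(1 & 1) = 0
u5 = 1 & 0 = 0

0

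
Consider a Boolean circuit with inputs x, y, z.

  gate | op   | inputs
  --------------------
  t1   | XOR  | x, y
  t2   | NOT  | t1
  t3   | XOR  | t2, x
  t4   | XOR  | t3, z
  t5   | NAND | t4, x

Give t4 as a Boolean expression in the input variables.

(NOT (x XOR y) XOR x) XOR z

t1 = x XOR y
t2 = NOT t1 = NOT (x XOR y)
t3 = t2 XOR x = NOT (x XOR y) XOR x
t4 = t3 XOR z = (NOT (x XOR y) XOR x) XOR z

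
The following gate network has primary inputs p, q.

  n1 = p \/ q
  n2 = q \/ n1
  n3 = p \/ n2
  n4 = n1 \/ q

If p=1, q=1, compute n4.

1

n1 = 1 \/ 1 = 1
n4 = 1 \/ 1 = 1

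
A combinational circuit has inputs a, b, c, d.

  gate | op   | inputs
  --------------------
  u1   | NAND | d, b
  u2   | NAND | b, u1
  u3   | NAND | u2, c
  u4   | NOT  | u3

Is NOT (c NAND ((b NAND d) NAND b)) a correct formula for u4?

Yes

u1 = d NAND b
u2 = b NAND u1 = b NAND (d NAND b)
u3 = u2 NAND c = (b NAND (d NAND b)) NAND c
u4 = NOT u3 = NOT ((b NAND (d NAND b)) NAND c)
At a=0, b=0, c=0, d=0: circuit gives 0, formula gives 0.
At a=0, b=0, c=1, d=0: circuit gives 1, formula gives 1.
Agrees on all 16 inputs.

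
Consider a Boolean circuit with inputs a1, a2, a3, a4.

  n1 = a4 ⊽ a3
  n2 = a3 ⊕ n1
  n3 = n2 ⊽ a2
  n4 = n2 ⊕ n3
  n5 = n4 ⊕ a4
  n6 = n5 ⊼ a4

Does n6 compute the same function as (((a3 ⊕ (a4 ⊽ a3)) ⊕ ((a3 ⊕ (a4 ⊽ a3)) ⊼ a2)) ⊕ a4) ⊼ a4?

No

n1 = a4 ⊽ a3
n2 = a3 ⊕ n1 = a3 ⊕ (a4 ⊽ a3)
n3 = n2 ⊽ a2 = (a3 ⊕ (a4 ⊽ a3)) ⊽ a2
n4 = n2 ⊕ n3 = (a3 ⊕ (a4 ⊽ a3)) ⊕ ((a3 ⊕ (a4 ⊽ a3)) ⊽ a2)
n5 = n4 ⊕ a4 = ((a3 ⊕ (a4 ⊽ a3)) ⊕ ((a3 ⊕ (a4 ⊽ a3)) ⊽ a2)) ⊕ a4
n6 = n5 ⊼ a4 = (((a3 ⊕ (a4 ⊽ a3)) ⊕ ((a3 ⊕ (a4 ⊽ a3)) ⊽ a2)) ⊕ a4) ⊼ a4
At a1=0, a2=0, a3=1, a4=1: circuit gives 1, formula gives 0.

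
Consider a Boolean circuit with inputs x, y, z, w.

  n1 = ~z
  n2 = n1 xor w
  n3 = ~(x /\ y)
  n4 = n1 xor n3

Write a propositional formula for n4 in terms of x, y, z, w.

n1 = ~z
n3 = ~(x /\ y)
n4 = n1 xor n3 = ~z xor (~(x /\ y))

~z xor (~(x /\ y))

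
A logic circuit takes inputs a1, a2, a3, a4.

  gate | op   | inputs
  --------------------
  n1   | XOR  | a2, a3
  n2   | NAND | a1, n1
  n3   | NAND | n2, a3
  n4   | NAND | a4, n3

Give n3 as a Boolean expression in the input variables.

n1 = a2 XOR a3
n2 = a1 NAND n1 = a1 NAND (a2 XOR a3)
n3 = n2 NAND a3 = (a1 NAND (a2 XOR a3)) NAND a3

(a1 NAND (a2 XOR a3)) NAND a3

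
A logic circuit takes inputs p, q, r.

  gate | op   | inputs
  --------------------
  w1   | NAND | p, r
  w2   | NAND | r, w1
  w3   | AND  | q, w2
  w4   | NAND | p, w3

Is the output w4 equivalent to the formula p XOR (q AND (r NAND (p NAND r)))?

w1 = p NAND r
w2 = r NAND w1 = r NAND (p NAND r)
w3 = q AND w2 = q AND (r NAND (p NAND r))
w4 = p NAND w3 = p NAND (q AND (r NAND (p NAND r)))
At p=0, q=0, r=0: circuit gives 1, formula gives 0.

No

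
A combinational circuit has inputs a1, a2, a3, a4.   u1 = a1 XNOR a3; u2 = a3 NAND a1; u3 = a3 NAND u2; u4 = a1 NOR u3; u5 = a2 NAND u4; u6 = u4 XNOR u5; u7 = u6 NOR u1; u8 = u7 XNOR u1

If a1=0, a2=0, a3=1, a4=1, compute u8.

u1 = 0 XNOR 1 = 0
u2 = 1 NAND 0 = 1
u3 = 1 NAND 1 = 0
u4 = 0 NOR 0 = 1
u5 = 0 NAND 1 = 1
u6 = 1 XNOR 1 = 1
u7 = 1 NOR 0 = 0
u8 = 0 XNOR 0 = 1

1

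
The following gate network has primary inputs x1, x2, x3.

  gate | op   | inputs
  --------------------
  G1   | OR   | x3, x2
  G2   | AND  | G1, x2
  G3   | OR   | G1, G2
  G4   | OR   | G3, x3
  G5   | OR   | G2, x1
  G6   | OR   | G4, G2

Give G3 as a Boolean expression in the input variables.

(x3 OR x2) OR ((x3 OR x2) AND x2)

G1 = x3 OR x2
G2 = G1 AND x2 = (x3 OR x2) AND x2
G3 = G1 OR G2 = (x3 OR x2) OR ((x3 OR x2) AND x2)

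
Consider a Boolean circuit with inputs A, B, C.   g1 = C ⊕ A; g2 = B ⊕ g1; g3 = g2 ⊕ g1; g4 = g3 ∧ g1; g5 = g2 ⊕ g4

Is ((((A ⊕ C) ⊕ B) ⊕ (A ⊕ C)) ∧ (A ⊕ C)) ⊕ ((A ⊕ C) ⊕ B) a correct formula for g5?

g1 = C ⊕ A
g2 = B ⊕ g1 = B ⊕ (C ⊕ A)
g3 = g2 ⊕ g1 = (B ⊕ (C ⊕ A)) ⊕ (C ⊕ A)
g4 = g3 ∧ g1 = ((B ⊕ (C ⊕ A)) ⊕ (C ⊕ A)) ∧ (C ⊕ A)
g5 = g2 ⊕ g4 = (B ⊕ (C ⊕ A)) ⊕ (((B ⊕ (C ⊕ A)) ⊕ (C ⊕ A)) ∧ (C ⊕ A))
At A=0, B=0, C=0: circuit gives 0, formula gives 0.
At A=0, B=0, C=1: circuit gives 1, formula gives 1.
Agrees on all 8 inputs.

Yes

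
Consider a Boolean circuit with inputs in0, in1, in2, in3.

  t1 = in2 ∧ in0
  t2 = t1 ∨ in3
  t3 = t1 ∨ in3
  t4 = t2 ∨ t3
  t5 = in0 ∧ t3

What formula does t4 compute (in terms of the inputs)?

t1 = in2 ∧ in0
t2 = t1 ∨ in3 = (in2 ∧ in0) ∨ in3
t3 = t1 ∨ in3 = (in2 ∧ in0) ∨ in3
t4 = t2 ∨ t3 = ((in2 ∧ in0) ∨ in3) ∨ ((in2 ∧ in0) ∨ in3)

((in2 ∧ in0) ∨ in3) ∨ ((in2 ∧ in0) ∨ in3)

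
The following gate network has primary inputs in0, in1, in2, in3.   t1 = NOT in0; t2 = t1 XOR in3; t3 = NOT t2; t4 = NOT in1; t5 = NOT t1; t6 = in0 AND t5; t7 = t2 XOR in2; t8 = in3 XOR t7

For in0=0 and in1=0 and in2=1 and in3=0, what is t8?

t1 = NOT 0 = 1
t2 = 1 XOR 0 = 1
t7 = 1 XOR 1 = 0
t8 = 0 XOR 0 = 0

0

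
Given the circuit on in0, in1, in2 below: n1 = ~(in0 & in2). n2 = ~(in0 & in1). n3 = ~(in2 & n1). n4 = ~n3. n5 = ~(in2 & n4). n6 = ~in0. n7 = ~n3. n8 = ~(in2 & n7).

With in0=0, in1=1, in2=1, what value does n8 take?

0

n1 = ~(0 & 1) = 1
n3 = ~(1 & 1) = 0
n7 = ~0 = 1
n8 = ~(1 & 1) = 0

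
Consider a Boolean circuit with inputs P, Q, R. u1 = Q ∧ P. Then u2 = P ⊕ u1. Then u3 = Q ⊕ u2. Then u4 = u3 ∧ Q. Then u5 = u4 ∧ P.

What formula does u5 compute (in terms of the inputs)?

u1 = Q ∧ P
u2 = P ⊕ u1 = P ⊕ (Q ∧ P)
u3 = Q ⊕ u2 = Q ⊕ (P ⊕ (Q ∧ P))
u4 = u3 ∧ Q = (Q ⊕ (P ⊕ (Q ∧ P))) ∧ Q
u5 = u4 ∧ P = ((Q ⊕ (P ⊕ (Q ∧ P))) ∧ Q) ∧ P

((Q ⊕ (P ⊕ (Q ∧ P))) ∧ Q) ∧ P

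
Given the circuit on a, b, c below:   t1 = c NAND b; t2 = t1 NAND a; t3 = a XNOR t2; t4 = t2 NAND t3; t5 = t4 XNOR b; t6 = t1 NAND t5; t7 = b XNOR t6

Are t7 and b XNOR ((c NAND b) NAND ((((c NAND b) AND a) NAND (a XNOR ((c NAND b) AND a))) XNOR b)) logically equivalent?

t1 = c NAND b
t2 = t1 NAND a = (c NAND b) NAND a
t3 = a XNOR t2 = a XNOR ((c NAND b) NAND a)
t4 = t2 NAND t3 = ((c NAND b) NAND a) NAND (a XNOR ((c NAND b) NAND a))
t5 = t4 XNOR b = (((c NAND b) NAND a) NAND (a XNOR ((c NAND b) NAND a))) XNOR b
t6 = t1 NAND t5 = (c NAND b) NAND ((((c NAND b) NAND a) NAND (a XNOR ((c NAND b) NAND a))) XNOR b)
t7 = b XNOR t6 = b XNOR ((c NAND b) NAND ((((c NAND b) NAND a) NAND (a XNOR ((c NAND b) NAND a))) XNOR b))
At a=1, b=0, c=0: circuit gives 0, formula gives 1.

No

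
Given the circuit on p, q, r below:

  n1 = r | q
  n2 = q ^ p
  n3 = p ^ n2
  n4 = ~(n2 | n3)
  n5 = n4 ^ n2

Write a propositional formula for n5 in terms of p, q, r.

n2 = q ^ p
n3 = p ^ n2 = p ^ (q ^ p)
n4 = ~(n2 | n3) = ~((q ^ p) | (p ^ (q ^ p)))
n5 = n4 ^ n2 = (~((q ^ p) | (p ^ (q ^ p)))) ^ (q ^ p)

(~((q ^ p) | (p ^ (q ^ p)))) ^ (q ^ p)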